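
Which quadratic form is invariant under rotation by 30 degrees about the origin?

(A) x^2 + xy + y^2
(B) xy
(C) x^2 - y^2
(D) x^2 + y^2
D

Rotation by 30 degrees sends (x, y) to (sqrt(3)x/2 - y/2, x/2 + sqrt(3)y/2).
Substitute the transformed coordinates into each option and compare with the original:
(A) x^2 + xy + y^2  ->  (sqrt(3)x/2 - y/2)^2 + (sqrt(3)x/2 - y/2)(x/2 + sqrt(3)y/2) + (x/2 + sqrt(3)y/2)^2 = sqrt(3)x^2/4 + x^2 + xy/2 - sqrt(3)y^2/4 + y^2   [differs from x^2 + xy + y^2: not invariant]
(B) xy  ->  (sqrt(3)x/2 - y/2)(x/2 + sqrt(3)y/2) = sqrt(3)x^2/4 + xy/2 - sqrt(3)y^2/4   [differs from xy: not invariant]
(C) x^2 - y^2  ->  (sqrt(3)x/2 - y/2)^2 - (x/2 + sqrt(3)y/2)^2 = x^2/2 - sqrt(3)xy - y^2/2   [differs from x^2 - y^2: not invariant]
(D) x^2 + y^2  ->  (sqrt(3)x/2 - y/2)^2 + (x/2 + sqrt(3)y/2)^2 = x^2 + y^2   [equals x^2 + y^2: invariant]

Only option (D), x^2 + y^2, is unchanged by the transformation.
x^2 + y^2 is the squared distance from the origin, which rotations preserve.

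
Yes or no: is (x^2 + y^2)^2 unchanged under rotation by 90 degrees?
Yes

Applying rotation by 90 degrees: x' = x*cos(90 degrees) - y*sin(90 degrees) = -y, y' = x*sin(90 degrees) + y*cos(90 degrees) = x

Substituting into (x^2 + y^2)^2:
((-y)^2 + (x)^2)^2
= x^4 + 2x^2y^2 + y^4 = (x^2 + y^2)^2

This equals the original expression (x^2 + y^2)^2, so it IS invariant.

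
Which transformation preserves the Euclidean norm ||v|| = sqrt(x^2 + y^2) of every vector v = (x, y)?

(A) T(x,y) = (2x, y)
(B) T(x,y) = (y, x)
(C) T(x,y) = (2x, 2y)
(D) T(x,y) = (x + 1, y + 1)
B

A transformation preserves a norm if ||T(v)|| = ||v|| for every v; a single vector where the norm changes rules an option out.

(A) T(x,y) = (2x, y): v = (1, 0) has norm sqrt((1)^2 + (0)^2) = 1, but T(v) = (2, 0) has norm 2 -- not preserved.
(B) T(x,y) = (y, x): preserves the norm -- it is an orthogonal map (a rotation/reflection), and (y)^2 + (x)^2 simplifies to x^2 + y^2.
(C) T(x,y) = (2x, 2y): v = (1, 0) has norm sqrt((1)^2 + (0)^2) = 1, but T(v) = (2, 0) has norm 2 -- not preserved.
(D) T(x,y) = (x + 1, y + 1): v = (1, 0) has norm sqrt((1)^2 + (0)^2) = 1, but T(v) = (2, 1) has norm sqrt(5) -- not preserved.

Therefore the answer is (B).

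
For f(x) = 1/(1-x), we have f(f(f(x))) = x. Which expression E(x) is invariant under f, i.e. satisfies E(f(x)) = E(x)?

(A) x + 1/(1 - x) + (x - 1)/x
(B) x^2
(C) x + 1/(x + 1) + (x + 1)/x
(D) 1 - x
A

Replace x by f(x) = 1/(1 - x) in each option and simplify. As a quick numerical cross-check, also compare E(5) with E(f(5)) = E(-1/4).

(A) x + 1/(1 - x) + (x - 1)/x  ->  (1/(1 - x)) + 1/(1 - (1/(1 - x))) + ((1/(1 - x)) - 1)/(1/(1 - x)), which simplifies back to x + 1/(1 - x) + (x - 1)/x; check: E(5) = 111/20, E(-1/4) = 111/20.   [invariant]
(B) x^2  ->  (1/(1 - x))^2 = (x - 1)^(-2); check: E(5) = 25 but E(-1/4) = 1/16.   [not invariant]
(C) x + 1/(x + 1) + (x + 1)/x  ->  (1/(1 - x)) + 1/((1/(1 - x)) + 1) + ((1/(1 - x)) + 1)/(1/(1 - x)) = (-x^3 + 6x^2 - 11x + 7)/(x^2 - 3x + 2); check: E(5) = 191/30 but E(-1/4) = -23/12.   [not invariant]
(D) 1 - x  ->  1 - (1/(1 - x)) = x/(x - 1); check: E(5) = -4 but E(-1/4) = 5/4.   [not invariant]

Only (A) is unchanged. Indeed f(f(x)) = 1/(1 - 1/(1-x)) = (1-x)/(-x) = (x-1)/x, so E(x) = x + f(x) + f(f(x)) is the sum over the whole 3-cycle; applying f just permutes the three terms cyclically (x -> f(x) -> f(f(x)) -> x), leaving the sum unchanged.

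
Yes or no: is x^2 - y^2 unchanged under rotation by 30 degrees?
No

Applying rotation by 30 degrees: x' = x*cos(30 degrees) - y*sin(30 degrees) = sqrt(3)x/2 - y/2, y' = x*sin(30 degrees) + y*cos(30 degrees) = x/2 + sqrt(3)y/2

Substituting into x^2 - y^2:
(sqrt(3)x/2 - y/2)^2 - (x/2 + sqrt(3)y/2)^2
= x^2/2 - sqrt(3)xy - y^2/2

This differs from the original expression x^2 - y^2, so it is NOT invariant.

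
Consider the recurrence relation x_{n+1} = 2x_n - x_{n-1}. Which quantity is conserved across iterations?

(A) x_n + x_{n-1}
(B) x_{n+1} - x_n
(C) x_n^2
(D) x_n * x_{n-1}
B

For the recurrence x_{n+1} = 2x_n - x_{n-1}:

If x_{n+1} = 2x_n - x_{n-1}, then:
x_{n+1} - x_n = x_n - x_{n-1}
The first difference is constant throughout the sequence.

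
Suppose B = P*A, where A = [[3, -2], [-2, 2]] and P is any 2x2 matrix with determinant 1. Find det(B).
2

By the multiplicative property of determinants, det(B) = det(P*A) = det(P) * det(A) = det(A),
so the determinant is invariant under multiplication by any determinant-1 matrix; we just need det(A).

det(A) = (3)(2) - (-2)(-2) = 6 - 4 = 2

Therefore det(B) = 1 * 2 = 2.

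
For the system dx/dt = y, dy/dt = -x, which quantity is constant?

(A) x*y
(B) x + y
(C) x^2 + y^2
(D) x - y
C

A first integral I satisfies dI/dt = 0 along every solution. Differentiate each option and use the equation of motion:
(A) d/dt[x*y] = (dx/dt)y + x(dy/dt) = y^2 - x^2, not identically 0
(B) d/dt[x + y] = y + (-x) = y - x, not identically 0
(C) d/dt[x^2 + y^2] = 2x*dx/dt + 2y*dy/dt = 2x*y + 2y*(-x) = 0
(D) d/dt[x - y] = y - (-x) = x + y, not identically 0

Only (C) has zero time-derivative. So x^2 + y^2 (the squared radius; trajectories are circles) is the conserved quantity.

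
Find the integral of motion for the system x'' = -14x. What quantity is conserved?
E = (x')^2 + 14x^2

Multiply the equation by x':
x' * x'' = -14x * x'
The left side is d/dt[(x')^2/2] and the right side is d/dt[-14x^2/2], so
d/dt[(x')^2/2 + 14x^2/2] = 0, i.e. (x')^2/2 + 14x^2/2 = constant.
Multiplying by 2, the integral of motion is E = (x')^2 + 14x^2.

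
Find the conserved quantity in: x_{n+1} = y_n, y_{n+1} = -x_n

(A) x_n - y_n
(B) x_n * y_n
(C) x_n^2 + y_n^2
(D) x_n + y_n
C

For the recurrence x_{n+1} = y_n, y_{n+1} = -x_n:

x_{n+1}^2 + y_{n+1}^2 = y_n^2 + (-x_n)^2 = x_n^2 + y_n^2
The sum of squares is conserved (like energy in a harmonic oscillator).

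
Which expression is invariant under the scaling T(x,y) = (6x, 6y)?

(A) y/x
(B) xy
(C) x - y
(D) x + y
A

Under the uniform scaling T(x,y) = (6x, 6y):
Substitute the transformed coordinates into each option and compare with the original:
(A) y/x  ->  (6y)/(6x) = y/x   [equals y/x: invariant]
(B) xy  ->  (6x)(6y) = 36xy   [differs from xy: not invariant]
(C) x - y  ->  (6x) - (6y) = 6x - 6y   [differs from x - y: not invariant]
(D) x + y  ->  (6x) + (6y) = 6x + 6y   [differs from x + y: not invariant]

Only option (A), y/x, is unchanged by the transformation.
The common factor 6 cancels in a ratio of coordinates, while sums, products and sums of squares pick up factors of 6 or 36.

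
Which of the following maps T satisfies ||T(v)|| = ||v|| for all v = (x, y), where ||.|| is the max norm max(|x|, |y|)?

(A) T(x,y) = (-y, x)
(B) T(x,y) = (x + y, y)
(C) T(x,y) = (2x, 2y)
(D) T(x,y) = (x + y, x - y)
A

A transformation preserves a norm if ||T(v)|| = ||v|| for every v; a single vector where the norm changes rules an option out.

(A) T(x,y) = (-y, x): preserves the norm -- it only permutes the coordinates and/or flips signs, which leaves max(|x|, |y|) unchanged.
(B) T(x,y) = (x + y, y): v = (1, 1) has norm max(|1|, |1|) = 1, but T(v) = (2, 1) has norm 2 -- not preserved.
(C) T(x,y) = (2x, 2y): v = (1, 0) has norm max(|1|, |0|) = 1, but T(v) = (2, 0) has norm 2 -- not preserved.
(D) T(x,y) = (x + y, x - y): v = (1, 1) has norm max(|1|, |1|) = 1, but T(v) = (2, 0) has norm 2 -- not preserved.

Therefore the answer is (A).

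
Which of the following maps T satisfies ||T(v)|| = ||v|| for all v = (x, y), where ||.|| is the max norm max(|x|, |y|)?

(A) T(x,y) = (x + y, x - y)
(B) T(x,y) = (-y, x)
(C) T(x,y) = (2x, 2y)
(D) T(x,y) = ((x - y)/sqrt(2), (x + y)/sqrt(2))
B

A transformation preserves a norm if ||T(v)|| = ||v|| for every v; a single vector where the norm changes rules an option out.

(A) T(x,y) = (x + y, x - y): v = (1, 1) has norm max(|1|, |1|) = 1, but T(v) = (2, 0) has norm 2 -- not preserved.
(B) T(x,y) = (-y, x): preserves the norm -- it only permutes the coordinates and/or flips signs, which leaves max(|x|, |y|) unchanged.
(C) T(x,y) = (2x, 2y): v = (1, 0) has norm max(|1|, |0|) = 1, but T(v) = (2, 0) has norm 2 -- not preserved.
(D) T(x,y) = ((x - y)/sqrt(2), (x + y)/sqrt(2)): v = (1, 0) has norm max(|1|, |0|) = 1, but T(v) = (sqrt(2)/2, sqrt(2)/2) has norm sqrt(2)/2 -- not preserved.

Therefore the answer is (B).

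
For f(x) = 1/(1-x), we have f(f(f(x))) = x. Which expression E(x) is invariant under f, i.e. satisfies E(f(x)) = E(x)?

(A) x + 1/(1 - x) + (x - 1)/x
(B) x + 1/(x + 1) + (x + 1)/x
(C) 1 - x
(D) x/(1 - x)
A

Replace x by f(x) = 1/(1 - x) in each option and simplify. As a quick numerical cross-check, also compare E(3) with E(f(3)) = E(-1/2).

(A) x + 1/(1 - x) + (x - 1)/x  ->  (1/(1 - x)) + 1/(1 - (1/(1 - x))) + ((1/(1 - x)) - 1)/(1/(1 - x)), which simplifies back to x + 1/(1 - x) + (x - 1)/x; check: E(3) = 19/6, E(-1/2) = 19/6.   [invariant]
(B) x + 1/(x + 1) + (x + 1)/x  ->  (1/(1 - x)) + 1/((1/(1 - x)) + 1) + ((1/(1 - x)) + 1)/(1/(1 - x)) = (-x^3 + 6x^2 - 11x + 7)/(x^2 - 3x + 2); check: E(3) = 55/12 but E(-1/2) = 1/2.   [not invariant]
(C) 1 - x  ->  1 - (1/(1 - x)) = x/(x - 1); check: E(3) = -2 but E(-1/2) = 3/2.   [not invariant]
(D) x/(1 - x)  ->  (1/(1 - x))/(1 - (1/(1 - x))) = -1/x; check: E(3) = -3/2 but E(-1/2) = -1/3.   [not invariant]

Only (A) is unchanged. Indeed f(f(x)) = 1/(1 - 1/(1-x)) = (1-x)/(-x) = (x-1)/x, so E(x) = x + f(x) + f(f(x)) is the sum over the whole 3-cycle; applying f just permutes the three terms cyclically (x -> f(x) -> f(f(x)) -> x), leaving the sum unchanged.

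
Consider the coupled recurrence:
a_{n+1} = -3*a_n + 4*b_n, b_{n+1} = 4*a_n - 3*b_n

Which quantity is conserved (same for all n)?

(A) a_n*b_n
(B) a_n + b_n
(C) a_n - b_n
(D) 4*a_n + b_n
B

Replace a_n by a_{n+1} = -3*a_n + 4*b_n and b_n by b_{n+1} = 4*a_n - 3*b_n in each option and simplify:
(A) a_n*b_n  ->  (-3*a_n + 4*b_n)*(4*a_n - 3*b_n) = -12*a_n^2 + 25*a_n*b_n - 12*b_n^2   [not conserved]
(B) a_n + b_n  ->  (-3*a_n + 4*b_n) + (4*a_n - 3*b_n) = a_n + b_n   [conserved]
(C) a_n - b_n  ->  (-3*a_n + 4*b_n) - (4*a_n - 3*b_n) = -7*a_n + 7*b_n   [not conserved]
(D) 4*a_n + b_n  ->  4*(-3*a_n + 4*b_n) + (4*a_n - 3*b_n) = -8*a_n + 13*b_n   [not conserved]

Only (B) a_n + b_n returns to itself after one step, so it is the conserved quantity.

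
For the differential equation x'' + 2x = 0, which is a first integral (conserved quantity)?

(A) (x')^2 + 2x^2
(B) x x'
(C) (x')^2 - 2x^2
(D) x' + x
A

A first integral I satisfies dI/dt = 0 along every solution. Differentiate each option and use the equation of motion:
(A) d/dt[(x')^2 + 2x^2] = 2x'x'' + 4x x' = 2x'(-2x) + 4x x' = 0
(B) d/dt[x x'] = (x')^2 + x x'' = (x')^2 - 2x^2, not identically 0
(C) d/dt[(x')^2 - 2x^2] = 2x'x'' - 4x x' = -8x x', not identically 0
(D) d/dt[x' + x] = x'' + x' = -2x + x', not identically 0

Only (A) has zero time-derivative. So the energy-like quantity (x')^2 + 2x^2 is the first integral.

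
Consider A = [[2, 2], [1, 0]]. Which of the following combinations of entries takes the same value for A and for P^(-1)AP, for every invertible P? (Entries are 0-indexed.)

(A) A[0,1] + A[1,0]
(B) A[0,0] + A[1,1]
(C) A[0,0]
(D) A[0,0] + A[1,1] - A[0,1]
B

A[0,0] + A[1,1] is the trace of A. By the cyclic property of the trace, tr(P^(-1)AP) = tr(APP^(-1)) = tr(A), so it is the same for every matrix similar to A.

The other combinations are not similarity invariants. For example, take P = [[1, 1], [1, 2]] (det P = 1), so P^(-1) = [[2, -1], [-1, 1]] and
B = P^(-1)AP = [[7, 11], [-3, -5]].
Evaluating each option on A and on B:
(A) A[0,1] + A[1,0]: 3 for A, 8 for B -> changes
(B) A[0,0] + A[1,1]: 2 for A, 2 for B -> unchanged
(C) A[0,0]: 2 for A, 7 for B -> changes
(D) A[0,0] + A[1,1] - A[0,1]: 0 for A, -9 for B -> changes

Only (B) A[0,0] + A[1,1] = 2 survives (and it does so for every P, not just this one), so it is the invariant.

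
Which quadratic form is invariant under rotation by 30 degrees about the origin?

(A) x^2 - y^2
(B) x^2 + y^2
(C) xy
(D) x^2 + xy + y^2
B

Rotation by 30 degrees sends (x, y) to (sqrt(3)x/2 - y/2, x/2 + sqrt(3)y/2).
Substitute the transformed coordinates into each option and compare with the original:
(A) x^2 - y^2  ->  (sqrt(3)x/2 - y/2)^2 - (x/2 + sqrt(3)y/2)^2 = x^2/2 - sqrt(3)xy - y^2/2   [differs from x^2 - y^2: not invariant]
(B) x^2 + y^2  ->  (sqrt(3)x/2 - y/2)^2 + (x/2 + sqrt(3)y/2)^2 = x^2 + y^2   [equals x^2 + y^2: invariant]
(C) xy  ->  (sqrt(3)x/2 - y/2)(x/2 + sqrt(3)y/2) = sqrt(3)x^2/4 + xy/2 - sqrt(3)y^2/4   [differs from xy: not invariant]
(D) x^2 + xy + y^2  ->  (sqrt(3)x/2 - y/2)^2 + (sqrt(3)x/2 - y/2)(x/2 + sqrt(3)y/2) + (x/2 + sqrt(3)y/2)^2 = sqrt(3)x^2/4 + x^2 + xy/2 - sqrt(3)y^2/4 + y^2   [differs from x^2 + xy + y^2: not invariant]

Only option (B), x^2 + y^2, is unchanged by the transformation.
x^2 + y^2 is the squared distance from the origin, which rotations preserve.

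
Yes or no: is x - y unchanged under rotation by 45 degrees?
No

Applying rotation by 45 degrees: x' = x*cos(45 degrees) - y*sin(45 degrees) = sqrt(2)x/2 - sqrt(2)y/2, y' = x*sin(45 degrees) + y*cos(45 degrees) = sqrt(2)x/2 + sqrt(2)y/2

Substituting into x - y:
(sqrt(2)x/2 - sqrt(2)y/2) - (sqrt(2)x/2 + sqrt(2)y/2)
= -sqrt(2)y

This differs from the original expression x - y, so it is NOT invariant.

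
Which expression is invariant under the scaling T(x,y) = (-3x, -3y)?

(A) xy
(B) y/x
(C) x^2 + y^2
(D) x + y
B

Under the uniform scaling T(x,y) = (-3x, -3y):
Substitute the transformed coordinates into each option and compare with the original:
(A) xy  ->  (-3x)(-3y) = 9xy   [differs from xy: not invariant]
(B) y/x  ->  (-3y)/(-3x) = y/x   [equals y/x: invariant]
(C) x^2 + y^2  ->  (-3x)^2 + (-3y)^2 = 9x^2 + 9y^2   [differs from x^2 + y^2: not invariant]
(D) x + y  ->  (-3x) + (-3y) = -3x - 3y   [differs from x + y: not invariant]

Only option (B), y/x, is unchanged by the transformation.
The common factor -3 cancels in a ratio of coordinates, while sums, products and sums of squares pick up factors of -3 or 9.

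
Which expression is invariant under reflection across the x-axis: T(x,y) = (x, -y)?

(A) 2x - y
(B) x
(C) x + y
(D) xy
B

The map is reflection across the x-axis: T(x,y) = (x, -y).
Substitute the transformed coordinates into each option and compare with the original:
(A) 2x - y  ->  2(x) - (-y) = 2x + y   [differs from 2x - y: not invariant]
(B) x  ->  (x) = x   [equals x: invariant]
(C) x + y  ->  (x) + (-y) = x - y   [differs from x + y: not invariant]
(D) xy  ->  (x)(-y) = -xy   [differs from xy: not invariant]

Only option (B), x, is unchanged by the transformation.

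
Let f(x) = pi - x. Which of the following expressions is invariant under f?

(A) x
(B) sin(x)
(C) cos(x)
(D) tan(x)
B

For f(x) = pi - x:
sin(pi - x) = sin(x), so sine is invariant under this transformation.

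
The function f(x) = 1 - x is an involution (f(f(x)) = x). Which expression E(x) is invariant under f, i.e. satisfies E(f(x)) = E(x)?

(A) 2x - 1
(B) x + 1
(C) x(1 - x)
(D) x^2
C

Replace x by f(x) = 1 - x in each option and simplify. As a quick numerical cross-check, also compare E(3) with E(f(3)) = E(-2).

(A) 2x - 1  ->  2(1 - x) - 1 = 1 - 2x; check: E(3) = 5 but E(-2) = -5.   [not invariant]
(B) x + 1  ->  (1 - x) + 1 = 2 - x; check: E(3) = 4 but E(-2) = -1.   [not invariant]
(C) x(1 - x)  ->  (1 - x)(1 - (1 - x)), which simplifies back to x(1 - x); check: E(3) = -6, E(-2) = -6.   [invariant]
(D) x^2  ->  (1 - x)^2 = (x - 1)^2; check: E(3) = 9 but E(-2) = 4.   [not invariant]

Only (C) is unchanged. E is symmetric under swapping x with f(x) = 1 - x, which is exactly what an involution does.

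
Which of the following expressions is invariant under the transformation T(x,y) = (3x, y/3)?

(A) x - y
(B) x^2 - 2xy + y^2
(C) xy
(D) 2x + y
C

An expression E(x,y) is invariant under T if E(T(x,y)) = E(x,y). Here T(x,y) = (3x, y/3).
Substitute the transformed coordinates into each option and compare with the original:
(A) x - y  ->  (3x) - (y/3) = 3x - y/3   [differs from x - y: not invariant]
(B) x^2 - 2xy + y^2  ->  (3x)^2 - 2(3x)(y/3) + (y/3)^2 = 9x^2 - 2xy + y^2/9   [differs from x^2 - 2xy + y^2: not invariant]
(C) xy  ->  (3x)(y/3) = xy   [equals xy: invariant]
(D) 2x + y  ->  2(3x) + (y/3) = 6x + y/3   [differs from 2x + y: not invariant]

Only option (C), xy, is unchanged by the transformation.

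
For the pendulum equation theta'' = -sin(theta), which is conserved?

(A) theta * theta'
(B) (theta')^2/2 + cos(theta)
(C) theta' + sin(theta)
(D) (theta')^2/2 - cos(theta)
D

A first integral I satisfies dI/dt = 0 along every solution. Differentiate each option and use the equation of motion:
(A) d/dt[theta * theta'] = (theta')^2 + theta theta'' = (theta')^2 - theta sin(theta), not identically 0
(B) d/dt[(theta')^2/2 + cos(theta)] = theta' theta'' - sin(theta) theta' = -2 theta' sin(theta), not identically 0
(C) d/dt[theta' + sin(theta)] = theta'' + cos(theta) theta' = -sin(theta) + theta' cos(theta), not identically 0
(D) d/dt[(theta')^2/2 - cos(theta)] = theta' theta'' + sin(theta) theta' = theta'(-sin(theta)) + theta' sin(theta) = 0

Only (D) has zero time-derivative. This is the total energy: kinetic (theta')^2/2 plus potential -cos(theta).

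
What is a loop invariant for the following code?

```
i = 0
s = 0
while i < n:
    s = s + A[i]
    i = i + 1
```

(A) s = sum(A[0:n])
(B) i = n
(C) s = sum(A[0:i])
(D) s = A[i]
C

A loop invariant must hold before the first iteration and be re-established by every execution of the body.

(C) s = sum(A[0:i]): Initially i = 0 and s = 0 = sum of the empty slice A[0:0]. If s = sum(A[0:i]) holds at the top of an iteration, the body sets s to sum(A[0:i]) + A[i] = sum(A[0:i+1]) and then i to i+1, so s = sum(A[0:i]) holds again. At exit i = n, giving s = sum(A[0:n]).

The other options fail:
(A) s = sum(A[0:n]): false before the loop (s = 0, not the full sum) -- it only becomes true at exit.
(B) i = n: false initially (i = 0); it is the exit condition, not an invariant.
(D) s = A[i]: after the first iteration s = A[0] but i = 1, so s = A[i] compares s with the wrong element (and fails in general).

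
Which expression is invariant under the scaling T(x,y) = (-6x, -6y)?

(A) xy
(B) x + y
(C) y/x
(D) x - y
C

Under the uniform scaling T(x,y) = (-6x, -6y):
Substitute the transformed coordinates into each option and compare with the original:
(A) xy  ->  (-6x)(-6y) = 36xy   [differs from xy: not invariant]
(B) x + y  ->  (-6x) + (-6y) = -6x - 6y   [differs from x + y: not invariant]
(C) y/x  ->  (-6y)/(-6x) = y/x   [equals y/x: invariant]
(D) x - y  ->  (-6x) - (-6y) = -6x + 6y   [differs from x - y: not invariant]

Only option (C), y/x, is unchanged by the transformation.
The common factor -6 cancels in a ratio of coordinates, while sums, products and sums of squares pick up factors of -6 or 36.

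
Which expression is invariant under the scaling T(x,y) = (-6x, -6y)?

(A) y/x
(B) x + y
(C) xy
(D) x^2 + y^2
A

Under the uniform scaling T(x,y) = (-6x, -6y):
Substitute the transformed coordinates into each option and compare with the original:
(A) y/x  ->  (-6y)/(-6x) = y/x   [equals y/x: invariant]
(B) x + y  ->  (-6x) + (-6y) = -6x - 6y   [differs from x + y: not invariant]
(C) xy  ->  (-6x)(-6y) = 36xy   [differs from xy: not invariant]
(D) x^2 + y^2  ->  (-6x)^2 + (-6y)^2 = 36x^2 + 36y^2   [differs from x^2 + y^2: not invariant]

Only option (A), y/x, is unchanged by the transformation.
The common factor -6 cancels in a ratio of coordinates, while sums, products and sums of squares pick up factors of -6 or 36.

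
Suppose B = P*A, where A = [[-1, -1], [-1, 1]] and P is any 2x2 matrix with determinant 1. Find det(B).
-2

By the multiplicative property of determinants, det(B) = det(P*A) = det(P) * det(A) = det(A),
so the determinant is invariant under multiplication by any determinant-1 matrix; we just need det(A).

det(A) = (-1)(1) - (-1)(-1) = -1 - 1 = -2

Therefore det(B) = 1 * (-2) = -2.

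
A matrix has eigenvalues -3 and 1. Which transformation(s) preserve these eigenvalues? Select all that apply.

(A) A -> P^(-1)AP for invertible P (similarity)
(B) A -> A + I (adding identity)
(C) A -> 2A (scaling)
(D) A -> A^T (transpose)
A and D

Eigenvalues are preserved by:
1. Similarity transformations: A -> P^(-1)AP (same characteristic polynomial)
2. Transpose: A^T has the same eigenvalues as A

Eigenvalues are NOT preserved by:
- Adding identity: eigenvalues become -3+1, 1+1
- Scaling: eigenvalues become -6, 2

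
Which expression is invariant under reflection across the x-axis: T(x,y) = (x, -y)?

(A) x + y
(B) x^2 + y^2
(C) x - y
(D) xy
B

The map is reflection across the x-axis: T(x,y) = (x, -y).
Substitute the transformed coordinates into each option and compare with the original:
(A) x + y  ->  (x) + (-y) = x - y   [differs from x + y: not invariant]
(B) x^2 + y^2  ->  (x)^2 + (-y)^2 = x^2 + y^2   [equals x^2 + y^2: invariant]
(C) x - y  ->  (x) - (-y) = x + y   [differs from x - y: not invariant]
(D) xy  ->  (x)(-y) = -xy   [differs from xy: not invariant]

Only option (B), x^2 + y^2, is unchanged by the transformation.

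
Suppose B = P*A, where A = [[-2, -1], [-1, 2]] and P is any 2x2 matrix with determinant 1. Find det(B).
-5

By the multiplicative property of determinants, det(B) = det(P*A) = det(P) * det(A) = det(A),
so the determinant is invariant under multiplication by any determinant-1 matrix; we just need det(A).

det(A) = (-2)(2) - (-1)(-1) = -4 - 1 = -5

Therefore det(B) = 1 * (-5) = -5.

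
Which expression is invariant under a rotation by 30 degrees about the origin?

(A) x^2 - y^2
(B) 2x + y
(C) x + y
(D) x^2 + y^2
D

A rotation by 30 degrees sends (x, y) to (sqrt(3)x/2 - y/2, x/2 + sqrt(3)y/2).
Substitute the transformed coordinates into each option and compare with the original:
(A) x^2 - y^2  ->  (sqrt(3)x/2 - y/2)^2 - (x/2 + sqrt(3)y/2)^2 = x^2/2 - sqrt(3)xy - y^2/2   [differs from x^2 - y^2: not invariant]
(B) 2x + y  ->  2(sqrt(3)x/2 - y/2) + (x/2 + sqrt(3)y/2) = x/2 + sqrt(3)x - y + sqrt(3)y/2   [differs from 2x + y: not invariant]
(C) x + y  ->  (sqrt(3)x/2 - y/2) + (x/2 + sqrt(3)y/2) = x/2 + sqrt(3)x/2 - y/2 + sqrt(3)y/2   [differs from x + y: not invariant]
(D) x^2 + y^2  ->  (sqrt(3)x/2 - y/2)^2 + (x/2 + sqrt(3)y/2)^2 = x^2 + y^2   [equals x^2 + y^2: invariant]

Only option (D), x^2 + y^2, is unchanged by the transformation.
Geometrically, x^2 + y^2 is the squared distance from the origin, which every rotation about the origin preserves.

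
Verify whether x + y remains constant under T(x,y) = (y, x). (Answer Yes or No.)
Yes

Substitute T(x,y) = (y, x) into the expression and compare with the original.

Original: x + y
After applying T: (y) + (x) = x + y

This is identical to the original x + y, so the expression is invariant.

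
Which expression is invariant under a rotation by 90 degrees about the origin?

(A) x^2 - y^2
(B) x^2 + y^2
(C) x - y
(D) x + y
B

A rotation by 90 degrees sends (x, y) to (-y, x).
Substitute the transformed coordinates into each option and compare with the original:
(A) x^2 - y^2  ->  (-y)^2 - (x)^2 = -x^2 + y^2   [differs from x^2 - y^2: not invariant]
(B) x^2 + y^2  ->  (-y)^2 + (x)^2 = x^2 + y^2   [equals x^2 + y^2: invariant]
(C) x - y  ->  (-y) - (x) = -x - y   [differs from x - y: not invariant]
(D) x + y  ->  (-y) + (x) = x - y   [differs from x + y: not invariant]

Only option (B), x^2 + y^2, is unchanged by the transformation.
Geometrically, x^2 + y^2 is the squared distance from the origin, which every rotation about the origin preserves.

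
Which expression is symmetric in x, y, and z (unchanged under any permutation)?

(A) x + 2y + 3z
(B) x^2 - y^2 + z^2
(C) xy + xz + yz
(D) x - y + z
C

A symmetric expression is unchanged when the variables are permuted; here the transformation to test is the swap (x, y) -> (y, x).
A symmetric expression must survive every permutation; the single swap x <-> y already eliminates the distractors, and the keyed expression is also unchanged by x <-> z and y <-> z (each variable enters it in exactly the same way).
Substitute the transformed coordinates into each option and compare with the original:
(A) x + 2y + 3z  ->  (y) + 2(x) + 3z = 2x + y + 3z   [differs from x + 2y + 3z: not invariant]
(B) x^2 - y^2 + z^2  ->  (y)^2 - (x)^2 + z^2 = -x^2 + y^2 + z^2   [differs from x^2 - y^2 + z^2: not invariant]
(C) xy + xz + yz  ->  (y)(x) + (y)z + (x)z = xy + xz + yz   [equals xy + xz + yz: invariant]
(D) x - y + z  ->  (y) - (x) + z = -x + y + z   [differs from x - y + z: not invariant]

Only option (C), xy + xz + yz, is unchanged by the transformation.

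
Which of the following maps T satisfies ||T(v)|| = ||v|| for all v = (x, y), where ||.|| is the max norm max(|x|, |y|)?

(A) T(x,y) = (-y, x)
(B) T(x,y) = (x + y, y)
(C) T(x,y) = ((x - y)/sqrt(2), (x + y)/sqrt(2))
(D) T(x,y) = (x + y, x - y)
A

A transformation preserves a norm if ||T(v)|| = ||v|| for every v; a single vector where the norm changes rules an option out.

(A) T(x,y) = (-y, x): preserves the norm -- it only permutes the coordinates and/or flips signs, which leaves max(|x|, |y|) unchanged.
(B) T(x,y) = (x + y, y): v = (1, 1) has norm max(|1|, |1|) = 1, but T(v) = (2, 1) has norm 2 -- not preserved.
(C) T(x,y) = ((x - y)/sqrt(2), (x + y)/sqrt(2)): v = (1, 0) has norm max(|1|, |0|) = 1, but T(v) = (sqrt(2)/2, sqrt(2)/2) has norm sqrt(2)/2 -- not preserved.
(D) T(x,y) = (x + y, x - y): v = (1, 1) has norm max(|1|, |1|) = 1, but T(v) = (2, 0) has norm 2 -- not preserved.

Therefore the answer is (A).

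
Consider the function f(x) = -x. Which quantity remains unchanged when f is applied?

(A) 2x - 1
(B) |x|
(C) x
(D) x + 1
B

For f(x) = -x:
Applying f replaces x by -x. Since |-x| = |x|, the absolute value is unchanged by f, whereas x -> -x, 2x - 1 -> -2x - 1 and x + 1 -> -x + 1 all change.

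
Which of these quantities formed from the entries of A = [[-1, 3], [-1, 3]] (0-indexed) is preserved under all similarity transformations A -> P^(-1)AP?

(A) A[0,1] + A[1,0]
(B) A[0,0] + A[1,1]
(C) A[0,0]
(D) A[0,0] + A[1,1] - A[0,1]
B

A[0,0] + A[1,1] is the trace of A. By the cyclic property of the trace, tr(P^(-1)AP) = tr(APP^(-1)) = tr(A), so it is the same for every matrix similar to A.

The other combinations are not similarity invariants. For example, take P = [[1, -1], [0, 1]] (det P = 1), so P^(-1) = [[1, 1], [0, 1]] and
B = P^(-1)AP = [[-2, 8], [-1, 4]].
Evaluating each option on A and on B:
(A) A[0,1] + A[1,0]: 2 for A, 7 for B -> changes
(B) A[0,0] + A[1,1]: 2 for A, 2 for B -> unchanged
(C) A[0,0]: -1 for A, -2 for B -> changes
(D) A[0,0] + A[1,1] - A[0,1]: -1 for A, -6 for B -> changes

Only (B) A[0,0] + A[1,1] = 2 survives (and it does so for every P, not just this one), so it is the invariant.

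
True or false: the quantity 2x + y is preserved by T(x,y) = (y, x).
False

Substitute T(x,y) = (y, x) into the expression and compare with the original.

Original: 2x + y
After applying T: 2(y) + (x) = x + 2y

This differs from the original 2x + y (difference: -x + y), so the expression is NOT invariant.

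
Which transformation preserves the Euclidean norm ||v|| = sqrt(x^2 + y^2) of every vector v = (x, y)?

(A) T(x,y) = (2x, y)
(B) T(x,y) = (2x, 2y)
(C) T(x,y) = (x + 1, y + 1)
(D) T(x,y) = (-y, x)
D

A transformation preserves a norm if ||T(v)|| = ||v|| for every v; a single vector where the norm changes rules an option out.

(A) T(x,y) = (2x, y): v = (1, 0) has norm sqrt((1)^2 + (0)^2) = 1, but T(v) = (2, 0) has norm 2 -- not preserved.
(B) T(x,y) = (2x, 2y): v = (1, 0) has norm sqrt((1)^2 + (0)^2) = 1, but T(v) = (2, 0) has norm 2 -- not preserved.
(C) T(x,y) = (x + 1, y + 1): v = (1, 0) has norm sqrt((1)^2 + (0)^2) = 1, but T(v) = (2, 1) has norm sqrt(5) -- not preserved.
(D) T(x,y) = (-y, x): preserves the norm -- it is an orthogonal map (a rotation/reflection), and (-y)^2 + (x)^2 simplifies to x^2 + y^2.

Therefore the answer is (D).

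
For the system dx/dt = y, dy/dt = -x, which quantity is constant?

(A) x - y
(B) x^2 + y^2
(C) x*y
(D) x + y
B

A first integral I satisfies dI/dt = 0 along every solution. Differentiate each option and use the equation of motion:
(A) d/dt[x - y] = y - (-x) = x + y, not identically 0
(B) d/dt[x^2 + y^2] = 2x*dx/dt + 2y*dy/dt = 2x*y + 2y*(-x) = 0
(C) d/dt[x*y] = (dx/dt)y + x(dy/dt) = y^2 - x^2, not identically 0
(D) d/dt[x + y] = y + (-x) = y - x, not identically 0

Only (B) has zero time-derivative. So x^2 + y^2 (the squared radius; trajectories are circles) is the conserved quantity.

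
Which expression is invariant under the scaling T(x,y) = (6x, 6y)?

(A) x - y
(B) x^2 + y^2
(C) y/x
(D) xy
C

Under the uniform scaling T(x,y) = (6x, 6y):
Substitute the transformed coordinates into each option and compare with the original:
(A) x - y  ->  (6x) - (6y) = 6x - 6y   [differs from x - y: not invariant]
(B) x^2 + y^2  ->  (6x)^2 + (6y)^2 = 36x^2 + 36y^2   [differs from x^2 + y^2: not invariant]
(C) y/x  ->  (6y)/(6x) = y/x   [equals y/x: invariant]
(D) xy  ->  (6x)(6y) = 36xy   [differs from xy: not invariant]

Only option (C), y/x, is unchanged by the transformation.
The common factor 6 cancels in a ratio of coordinates, while sums, products and sums of squares pick up factors of 6 or 36.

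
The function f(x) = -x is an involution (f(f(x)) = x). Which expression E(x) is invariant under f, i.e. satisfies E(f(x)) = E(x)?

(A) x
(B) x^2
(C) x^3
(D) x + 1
B

Replace x by f(x) = -x in each option and simplify. As a quick numerical cross-check, also compare E(5) with E(f(5)) = E(-5).

(A) x  ->  (-x) = -x; check: E(5) = 5 but E(-5) = -5.   [not invariant]
(B) x^2  ->  (-x)^2, which simplifies back to x^2; check: E(5) = 25, E(-5) = 25.   [invariant]
(C) x^3  ->  (-x)^3 = -x^3; check: E(5) = 125 but E(-5) = -125.   [not invariant]
(D) x + 1  ->  (-x) + 1 = 1 - x; check: E(5) = 6 but E(-5) = -4.   [not invariant]

Only (B) is unchanged. E is symmetric under swapping x with f(x) = -x, which is exactly what an involution does.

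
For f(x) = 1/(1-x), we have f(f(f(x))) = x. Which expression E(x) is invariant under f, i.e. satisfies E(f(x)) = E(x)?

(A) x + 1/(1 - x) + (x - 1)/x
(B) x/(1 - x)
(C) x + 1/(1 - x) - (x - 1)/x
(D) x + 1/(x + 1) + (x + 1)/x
A

Replace x by f(x) = 1/(1 - x) in each option and simplify. As a quick numerical cross-check, also compare E(3) with E(f(3)) = E(-1/2).

(A) x + 1/(1 - x) + (x - 1)/x  ->  (1/(1 - x)) + 1/(1 - (1/(1 - x))) + ((1/(1 - x)) - 1)/(1/(1 - x)), which simplifies back to x + 1/(1 - x) + (x - 1)/x; check: E(3) = 19/6, E(-1/2) = 19/6.   [invariant]
(B) x/(1 - x)  ->  (1/(1 - x))/(1 - (1/(1 - x))) = -1/x; check: E(3) = -3/2 but E(-1/2) = -1/3.   [not invariant]
(C) x + 1/(1 - x) - (x - 1)/x  ->  (1/(1 - x)) + 1/(1 - (1/(1 - x))) - ((1/(1 - x)) - 1)/(1/(1 - x)) = (x^2(1 - x) - x + (x - 1)^2)/(x(x - 1)); check: E(3) = 11/6 but E(-1/2) = -17/6.   [not invariant]
(D) x + 1/(x + 1) + (x + 1)/x  ->  (1/(1 - x)) + 1/((1/(1 - x)) + 1) + ((1/(1 - x)) + 1)/(1/(1 - x)) = (-x^3 + 6x^2 - 11x + 7)/(x^2 - 3x + 2); check: E(3) = 55/12 but E(-1/2) = 1/2.   [not invariant]

Only (A) is unchanged. Indeed f(f(x)) = 1/(1 - 1/(1-x)) = (1-x)/(-x) = (x-1)/x, so E(x) = x + f(x) + f(f(x)) is the sum over the whole 3-cycle; applying f just permutes the three terms cyclically (x -> f(x) -> f(f(x)) -> x), leaving the sum unchanged.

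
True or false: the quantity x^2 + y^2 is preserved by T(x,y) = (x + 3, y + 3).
False

Substitute T(x,y) = (x + 3, y + 3) into the expression and compare with the original.

Original: x^2 + y^2
After applying T: (x + 3)^2 + (y + 3)^2 = x^2 + 6x + y^2 + 6y + 18

This differs from the original x^2 + y^2 (difference: 6x + 6y + 18), so the expression is NOT invariant.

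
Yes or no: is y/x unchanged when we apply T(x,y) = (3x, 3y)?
Yes

Substitute T(x,y) = (3x, 3y) into the expression and compare with the original.

Original: y/x
After applying T: (3y)/(3x) = y/x

This is identical to the original y/x, so the expression is invariant.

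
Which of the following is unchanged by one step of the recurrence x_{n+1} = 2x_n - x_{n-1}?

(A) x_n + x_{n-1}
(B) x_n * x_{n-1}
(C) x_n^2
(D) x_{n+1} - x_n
D

For the recurrence x_{n+1} = 2x_n - x_{n-1}:

If x_{n+1} = 2x_n - x_{n-1}, then:
x_{n+1} - x_n = x_n - x_{n-1}
The first difference is constant throughout the sequence.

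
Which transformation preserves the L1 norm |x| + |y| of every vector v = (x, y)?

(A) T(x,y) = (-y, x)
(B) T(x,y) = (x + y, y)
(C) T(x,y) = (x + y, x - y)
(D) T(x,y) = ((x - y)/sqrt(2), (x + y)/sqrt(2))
A

A transformation preserves a norm if ||T(v)|| = ||v|| for every v; a single vector where the norm changes rules an option out.

(A) T(x,y) = (-y, x): preserves the norm -- it only permutes the coordinates and/or flips signs, which leaves |x| + |y| unchanged.
(B) T(x,y) = (x + y, y): v = (0, 1) has norm |0| + |1| = 1, but T(v) = (1, 1) has norm 2 -- not preserved.
(C) T(x,y) = (x + y, x - y): v = (1, 0) has norm |1| + |0| = 1, but T(v) = (1, 1) has norm 2 -- not preserved.
(D) T(x,y) = ((x - y)/sqrt(2), (x + y)/sqrt(2)): v = (1, 0) has norm |1| + |0| = 1, but T(v) = (sqrt(2)/2, sqrt(2)/2) has norm sqrt(2) -- not preserved.

Therefore the answer is (A).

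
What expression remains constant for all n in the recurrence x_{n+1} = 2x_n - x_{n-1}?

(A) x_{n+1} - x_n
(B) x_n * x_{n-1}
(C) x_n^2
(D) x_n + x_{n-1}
A

For the recurrence x_{n+1} = 2x_n - x_{n-1}:

If x_{n+1} = 2x_n - x_{n-1}, then:
x_{n+1} - x_n = x_n - x_{n-1}
The first difference is constant throughout the sequence.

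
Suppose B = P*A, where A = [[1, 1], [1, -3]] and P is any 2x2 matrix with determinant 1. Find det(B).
-4

By the multiplicative property of determinants, det(B) = det(P*A) = det(P) * det(A) = det(A),
so the determinant is invariant under multiplication by any determinant-1 matrix; we just need det(A).

det(A) = (1)(-3) - (1)(1) = -3 - 1 = -4

Therefore det(B) = 1 * (-4) = -4.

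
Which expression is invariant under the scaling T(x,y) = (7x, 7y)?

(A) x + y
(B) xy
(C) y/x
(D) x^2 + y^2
C

Under the uniform scaling T(x,y) = (7x, 7y):
Substitute the transformed coordinates into each option and compare with the original:
(A) x + y  ->  (7x) + (7y) = 7x + 7y   [differs from x + y: not invariant]
(B) xy  ->  (7x)(7y) = 49xy   [differs from xy: not invariant]
(C) y/x  ->  (7y)/(7x) = y/x   [equals y/x: invariant]
(D) x^2 + y^2  ->  (7x)^2 + (7y)^2 = 49x^2 + 49y^2   [differs from x^2 + y^2: not invariant]

Only option (C), y/x, is unchanged by the transformation.
The common factor 7 cancels in a ratio of coordinates, while sums, products and sums of squares pick up factors of 7 or 49.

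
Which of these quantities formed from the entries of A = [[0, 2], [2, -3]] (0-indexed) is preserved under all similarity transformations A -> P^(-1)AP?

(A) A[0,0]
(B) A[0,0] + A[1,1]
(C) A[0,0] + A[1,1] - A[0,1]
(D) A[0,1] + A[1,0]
B

A[0,0] + A[1,1] is the trace of A. By the cyclic property of the trace, tr(P^(-1)AP) = tr(APP^(-1)) = tr(A), so it is the same for every matrix similar to A.

The other combinations are not similarity invariants. For example, take P = [[1, 2], [0, 1]] (det P = 1), so P^(-1) = [[1, -2], [0, 1]] and
B = P^(-1)AP = [[-4, 0], [2, 1]].
Evaluating each option on A and on B:
(A) A[0,0]: 0 for A, -4 for B -> changes
(B) A[0,0] + A[1,1]: -3 for A, -3 for B -> unchanged
(C) A[0,0] + A[1,1] - A[0,1]: -5 for A, -3 for B -> changes
(D) A[0,1] + A[1,0]: 4 for A, 2 for B -> changes

Only (B) A[0,0] + A[1,1] = -3 survives (and it does so for every P, not just this one), so it is the invariant.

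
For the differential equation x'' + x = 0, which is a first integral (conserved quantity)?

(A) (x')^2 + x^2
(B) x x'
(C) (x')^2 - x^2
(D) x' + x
A

A first integral I satisfies dI/dt = 0 along every solution. Differentiate each option and use the equation of motion:
(A) d/dt[(x')^2 + x^2] = 2x'x'' + 2x x' = 2x'(-x) + 2x x' = 0
(B) d/dt[x x'] = (x')^2 + x x'' = (x')^2 - x^2, not identically 0
(C) d/dt[(x')^2 - x^2] = 2x'x'' - 2x x' = -4x x', not identically 0
(D) d/dt[x' + x] = x'' + x' = -x + x', not identically 0

Only (A) has zero time-derivative. So the energy-like quantity (x')^2 + x^2 is the first integral.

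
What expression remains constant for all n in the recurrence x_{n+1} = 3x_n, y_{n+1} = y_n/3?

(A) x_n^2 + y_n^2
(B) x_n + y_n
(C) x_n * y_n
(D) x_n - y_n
C

For the recurrence x_{n+1} = 3x_n, y_{n+1} = y_n/3:

x_{n+1} * y_{n+1} = (3x_n) * (y_n/3) = x_n * y_n
The product is conserved.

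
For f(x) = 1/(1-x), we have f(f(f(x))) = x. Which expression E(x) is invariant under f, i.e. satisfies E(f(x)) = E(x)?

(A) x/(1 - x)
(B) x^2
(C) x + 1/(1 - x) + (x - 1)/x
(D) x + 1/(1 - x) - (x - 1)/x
C

Replace x by f(x) = 1/(1 - x) in each option and simplify. As a quick numerical cross-check, also compare E(5) with E(f(5)) = E(-1/4).

(A) x/(1 - x)  ->  (1/(1 - x))/(1 - (1/(1 - x))) = -1/x; check: E(5) = -5/4 but E(-1/4) = -1/5.   [not invariant]
(B) x^2  ->  (1/(1 - x))^2 = (x - 1)^(-2); check: E(5) = 25 but E(-1/4) = 1/16.   [not invariant]
(C) x + 1/(1 - x) + (x - 1)/x  ->  (1/(1 - x)) + 1/(1 - (1/(1 - x))) + ((1/(1 - x)) - 1)/(1/(1 - x)), which simplifies back to x + 1/(1 - x) + (x - 1)/x; check: E(5) = 111/20, E(-1/4) = 111/20.   [invariant]
(D) x + 1/(1 - x) - (x - 1)/x  ->  (1/(1 - x)) + 1/(1 - (1/(1 - x))) - ((1/(1 - x)) - 1)/(1/(1 - x)) = (x^2(1 - x) - x + (x - 1)^2)/(x(x - 1)); check: E(5) = 79/20 but E(-1/4) = -89/20.   [not invariant]

Only (C) is unchanged. Indeed f(f(x)) = 1/(1 - 1/(1-x)) = (1-x)/(-x) = (x-1)/x, so E(x) = x + f(x) + f(f(x)) is the sum over the whole 3-cycle; applying f just permutes the three terms cyclically (x -> f(x) -> f(f(x)) -> x), leaving the sum unchanged.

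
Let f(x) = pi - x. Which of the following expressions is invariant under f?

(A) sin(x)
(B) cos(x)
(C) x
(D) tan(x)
A

For f(x) = pi - x:
sin(pi - x) = sin(x), so sine is invariant under this transformation.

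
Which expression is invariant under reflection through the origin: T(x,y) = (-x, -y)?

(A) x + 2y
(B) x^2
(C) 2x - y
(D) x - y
B

The map is reflection through the origin: T(x,y) = (-x, -y).
Substitute the transformed coordinates into each option and compare with the original:
(A) x + 2y  ->  (-x) + 2(-y) = -x - 2y   [differs from x + 2y: not invariant]
(B) x^2  ->  (-x)^2 = x^2   [equals x^2: invariant]
(C) 2x - y  ->  2(-x) - (-y) = -2x + y   [differs from 2x - y: not invariant]
(D) x - y  ->  (-x) - (-y) = -x + y   [differs from x - y: not invariant]

Only option (B), x^2, is unchanged by the transformation.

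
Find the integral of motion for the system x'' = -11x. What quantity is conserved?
E = (x')^2 + 11x^2

Multiply the equation by x':
x' * x'' = -11x * x'
The left side is d/dt[(x')^2/2] and the right side is d/dt[-11x^2/2], so
d/dt[(x')^2/2 + 11x^2/2] = 0, i.e. (x')^2/2 + 11x^2/2 = constant.
Multiplying by 2, the integral of motion is E = (x')^2 + 11x^2.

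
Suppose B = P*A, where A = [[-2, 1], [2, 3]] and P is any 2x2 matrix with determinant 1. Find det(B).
-8

By the multiplicative property of determinants, det(B) = det(P*A) = det(P) * det(A) = det(A),
so the determinant is invariant under multiplication by any determinant-1 matrix; we just need det(A).

det(A) = (-2)(3) - (1)(2) = -6 - 2 = -8

Therefore det(B) = 1 * (-8) = -8.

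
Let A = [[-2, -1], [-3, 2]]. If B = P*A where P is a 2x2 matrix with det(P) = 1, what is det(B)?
-7

By the multiplicative property of determinants, det(B) = det(P*A) = det(P) * det(A) = det(A),
so the determinant is invariant under multiplication by any determinant-1 matrix; we just need det(A).

det(A) = (-2)(2) - (-1)(-3) = -4 - 3 = -7

Therefore det(B) = 1 * (-7) = -7.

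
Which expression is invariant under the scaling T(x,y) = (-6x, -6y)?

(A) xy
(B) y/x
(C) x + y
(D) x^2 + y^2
B

Under the uniform scaling T(x,y) = (-6x, -6y):
Substitute the transformed coordinates into each option and compare with the original:
(A) xy  ->  (-6x)(-6y) = 36xy   [differs from xy: not invariant]
(B) y/x  ->  (-6y)/(-6x) = y/x   [equals y/x: invariant]
(C) x + y  ->  (-6x) + (-6y) = -6x - 6y   [differs from x + y: not invariant]
(D) x^2 + y^2  ->  (-6x)^2 + (-6y)^2 = 36x^2 + 36y^2   [differs from x^2 + y^2: not invariant]

Only option (B), y/x, is unchanged by the transformation.
The common factor -6 cancels in a ratio of coordinates, while sums, products and sums of squares pick up factors of -6 or 36.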